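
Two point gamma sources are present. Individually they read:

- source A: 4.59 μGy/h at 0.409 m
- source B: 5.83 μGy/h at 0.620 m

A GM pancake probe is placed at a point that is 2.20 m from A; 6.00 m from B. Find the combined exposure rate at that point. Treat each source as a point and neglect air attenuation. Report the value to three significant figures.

By superposition, sum each source's inverse-square contribution:
A: 4.59 × (0.409/2.20)² = 0.1586 μGy/h
B: 5.83 × (0.620/6.00)² = 0.06225 μGy/h
Total = 0.1586 + 0.06225 = 0.2208 μGy/h.

0.221 μGy/h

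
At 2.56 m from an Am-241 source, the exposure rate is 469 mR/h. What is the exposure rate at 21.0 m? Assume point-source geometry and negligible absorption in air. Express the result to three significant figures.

Intensity scales as (d₁/d₂)², so the rate at 21.0 m is
469 × (2.56/21.0)² = 469 × 0.01486 = 6.969 mR/h.

6.97 mR/h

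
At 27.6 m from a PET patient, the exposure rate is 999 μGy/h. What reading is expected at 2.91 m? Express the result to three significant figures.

Applying the 1/r² law, the rate at 2.91 m is
999 × (27.6/2.91)² = 999 × 89.96 = 89870 μGy/h.

89900 μGy/h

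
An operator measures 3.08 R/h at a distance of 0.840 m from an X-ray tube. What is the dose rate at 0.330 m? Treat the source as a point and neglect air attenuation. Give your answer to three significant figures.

20.0 R/h

Intensity scales as (d₁/d₂)², so the rate at 0.330 m is
3.08 × (0.840/0.330)² = 3.08 × 6.479 = 19.96 R/h.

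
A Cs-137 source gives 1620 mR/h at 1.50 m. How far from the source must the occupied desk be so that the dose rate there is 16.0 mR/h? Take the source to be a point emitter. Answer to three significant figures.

By the inverse-square law, d₂ = d₁·√(I₁/I₂).
I₁/I₂ = 1620/16.0 = 101.2, so d₂ = 1.50 × √101.2 = 15.09 m.

15.1 m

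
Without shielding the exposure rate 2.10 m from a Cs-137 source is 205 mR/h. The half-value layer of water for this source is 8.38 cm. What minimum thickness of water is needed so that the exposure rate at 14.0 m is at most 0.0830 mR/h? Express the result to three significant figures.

At 14.0 m, distance alone gives 205 × (2.10/14.0)² = 205 × 0.02250 = 4.612 mR/h.
Further attenuation needed: 4.612/0.0830 = 55.57.
n = log₂(55.57) = 5.796 half-value layers.
Thickness = 5.796 × 8.38 cm = 48.57 cm.

48.6 cm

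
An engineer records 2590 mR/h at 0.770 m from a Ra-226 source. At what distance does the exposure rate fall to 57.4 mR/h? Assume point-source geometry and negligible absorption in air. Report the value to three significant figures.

5.17 m

Using I₁d₁² = I₂d₂², d₂ = d₁·√(I₁/I₂).
I₁/I₂ = 2590/57.4 = 45.12, so d₂ = 0.770 × √45.12 = 5.172 m.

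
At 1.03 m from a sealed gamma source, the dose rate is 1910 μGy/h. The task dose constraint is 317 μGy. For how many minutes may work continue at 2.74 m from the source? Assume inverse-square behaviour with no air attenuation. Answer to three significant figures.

Applying the 1/r² law, rate at 2.74 m:
(1.03/2.74)² = 0.1413, so 1910 × 0.1413 = 269.9 μGy/h.
Stay time = 317 μGy ÷ 269.9 μGy/h = 1.175 h = 70.50 min.

70.5 min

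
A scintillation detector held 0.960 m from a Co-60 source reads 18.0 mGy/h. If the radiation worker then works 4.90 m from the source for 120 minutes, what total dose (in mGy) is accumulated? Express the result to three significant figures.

Intensity scales as (d₁/d₂)², so rate at 4.90 m:
18.0 × (0.960/4.90)² = 18.0 × 0.03838 = 0.6908 mGy/h.
Dose = rate × time = 0.6908 mGy/h × 2.000 h = 1.382 mGy.

1.38 mGy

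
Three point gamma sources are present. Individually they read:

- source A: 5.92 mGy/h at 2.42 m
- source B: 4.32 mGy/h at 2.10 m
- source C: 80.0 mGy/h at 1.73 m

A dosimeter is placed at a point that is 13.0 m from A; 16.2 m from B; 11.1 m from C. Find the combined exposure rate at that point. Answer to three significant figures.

By superposition, sum each source's inverse-square contribution:
A: 5.92 × (2.42/13.0)² = 0.2051 mGy/h
B: 4.32 × (2.10/16.2)² = 0.07259 mGy/h
C: 80.0 × (1.73/11.1)² = 1.943 mGy/h
Total = 0.2051 + 0.07259 + 1.943 = 2.221 mGy/h.

2.22 mGy/h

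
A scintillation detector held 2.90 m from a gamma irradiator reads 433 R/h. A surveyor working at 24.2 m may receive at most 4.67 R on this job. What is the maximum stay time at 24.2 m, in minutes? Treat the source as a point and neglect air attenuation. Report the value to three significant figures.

45.1 min

By the inverse-square law, rate at 24.2 m:
(2.90/24.2)² = 0.01436, so 433 × 0.01436 = 6.218 R/h.
Stay time = 4.67 R ÷ 6.218 R/h = 0.7510 h = 45.06 min.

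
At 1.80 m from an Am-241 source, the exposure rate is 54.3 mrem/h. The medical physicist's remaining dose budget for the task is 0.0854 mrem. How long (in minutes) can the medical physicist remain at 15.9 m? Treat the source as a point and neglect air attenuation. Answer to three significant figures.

By the inverse-square law, rate at 15.9 m:
54.3 × (1.80/15.9)² = 54.3 × 0.01282 = 0.6961 mrem/h.
Stay time = 0.0854 mrem ÷ 0.6961 mrem/h = 0.1227 h = 7.362 min.

7.36 min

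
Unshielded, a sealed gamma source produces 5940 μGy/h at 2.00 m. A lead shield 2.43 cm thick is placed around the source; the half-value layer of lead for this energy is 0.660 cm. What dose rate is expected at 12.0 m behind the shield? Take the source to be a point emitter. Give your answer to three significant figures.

Distance alone: 5940 × (2.00/12.0)² = 5940 × 0.02778 = 165.0 μGy/h.
Shield: 2.43/0.660 = 3.682 half-value layers → attenuation 2^(−3.682) = 0.07791.
Combined: 165.0 × 0.07791 = 12.86 μGy/h.

12.9 μGy/h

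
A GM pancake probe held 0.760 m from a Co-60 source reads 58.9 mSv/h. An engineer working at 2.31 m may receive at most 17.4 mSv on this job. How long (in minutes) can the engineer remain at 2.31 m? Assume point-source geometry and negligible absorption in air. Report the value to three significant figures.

Using I₁d₁² = I₂d₂², rate at 2.31 m:
58.9 × (0.760/2.31)² = 58.9 × 0.1082 = 6.373 mSv/h.
Stay time = 17.4 mSv ÷ 6.373 mSv/h = 2.730 h = 163.8 min.

164 min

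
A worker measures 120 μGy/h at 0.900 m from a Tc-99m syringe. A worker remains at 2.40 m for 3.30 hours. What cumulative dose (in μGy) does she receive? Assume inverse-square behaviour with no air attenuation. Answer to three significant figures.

Using I₁d₁² = I₂d₂², rate at 2.40 m:
120 × (0.900/2.40)² = 120 × 0.1406 = 16.87 μGy/h.
Dose = rate × time = 16.87 μGy/h × 3.300 h = 55.67 μGy.

55.7 μGy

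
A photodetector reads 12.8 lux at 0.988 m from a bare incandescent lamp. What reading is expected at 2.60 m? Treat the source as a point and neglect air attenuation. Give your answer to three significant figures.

1.85 lux

By the inverse-square law, the rate at 2.60 m is
(0.988/2.60)² = 0.1444, so 12.8 × 0.1444 = 1.848 lux.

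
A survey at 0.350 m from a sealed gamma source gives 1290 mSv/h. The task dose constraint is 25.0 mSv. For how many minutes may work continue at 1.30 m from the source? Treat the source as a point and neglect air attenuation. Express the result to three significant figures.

Intensity scales as (d₁/d₂)², so rate at 1.30 m:
1290 × (0.350/1.30)² = 1290 × 0.07249 = 93.51 mSv/h.
Stay time = 25.0 mSv ÷ 93.51 mSv/h = 0.2674 h = 16.04 min.

16.0 min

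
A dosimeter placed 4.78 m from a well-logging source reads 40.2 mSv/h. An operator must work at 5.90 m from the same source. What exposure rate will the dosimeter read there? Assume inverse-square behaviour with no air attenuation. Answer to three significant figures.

Since intensity falls as 1/r², scaling from 4.78 m to 5.90 m:
(4.78/5.90)² = 0.6564, so 40.2 × 0.6564 = 26.39 mSv/h.

26.4 mSv/h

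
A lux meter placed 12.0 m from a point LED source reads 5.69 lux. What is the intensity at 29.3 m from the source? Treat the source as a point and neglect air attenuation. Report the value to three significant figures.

Since intensity falls as 1/r², scaling from 12.0 m to 29.3 m:
(12.0/29.3)² = 0.1677, so 5.69 × 0.1677 = 0.9542 lux.

0.954 lux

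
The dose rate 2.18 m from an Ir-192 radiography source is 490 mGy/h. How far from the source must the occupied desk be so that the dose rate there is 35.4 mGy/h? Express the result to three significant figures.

Since intensity falls as 1/r², d₂ = d₁·√(I₁/I₂).
I₁/I₂ = 490/35.4 = 13.84, so d₂ = 2.18 × √13.84 = 8.110 m.

8.11 m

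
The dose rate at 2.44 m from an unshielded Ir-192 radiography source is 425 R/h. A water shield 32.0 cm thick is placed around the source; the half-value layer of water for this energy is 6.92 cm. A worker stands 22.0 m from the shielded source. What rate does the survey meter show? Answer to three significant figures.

Distance alone: (2.44/22.0)² = 0.01230, so 425 × 0.01230 = 5.228 R/h.
Shield: 32.0/6.92 = 4.624 half-value layers → attenuation 2^(−4.624) = 0.04055.
Combined: 5.228 × 0.04055 = 0.2120 R/h.

0.212 R/h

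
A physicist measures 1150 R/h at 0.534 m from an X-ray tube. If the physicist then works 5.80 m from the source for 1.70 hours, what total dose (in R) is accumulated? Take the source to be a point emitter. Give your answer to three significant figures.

By the inverse-square law, rate at 5.80 m:
(0.534/5.80)² = 0.008477, so 1150 × 0.008477 = 9.749 R/h.
Dose = rate × time = 9.749 R/h × 1.700 h = 16.57 R.

16.6 R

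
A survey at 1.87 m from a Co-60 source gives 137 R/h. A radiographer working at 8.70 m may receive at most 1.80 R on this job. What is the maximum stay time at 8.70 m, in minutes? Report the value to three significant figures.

17.1 min

Since intensity falls as 1/r², rate at 8.70 m:
137 × (1.87/8.70)² = 137 × 0.04620 = 6.329 R/h.
Stay time = 1.80 R ÷ 6.329 R/h = 0.2844 h = 17.06 min.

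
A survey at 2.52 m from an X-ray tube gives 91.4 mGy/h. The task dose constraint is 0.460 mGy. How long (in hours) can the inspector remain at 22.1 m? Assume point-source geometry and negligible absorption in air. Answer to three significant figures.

0.387 h

Intensity scales as (d₁/d₂)², so rate at 22.1 m:
(2.52/22.1)² = 0.01300, so 91.4 × 0.01300 = 1.188 mGy/h.
Stay time = 0.460 mGy ÷ 1.188 mGy/h = 0.3872 h.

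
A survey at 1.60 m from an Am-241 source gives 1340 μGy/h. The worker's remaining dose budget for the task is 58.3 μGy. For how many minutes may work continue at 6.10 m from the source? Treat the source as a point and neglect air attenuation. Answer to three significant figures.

Since intensity falls as 1/r², rate at 6.10 m:
(1.60/6.10)² = 0.06880, so 1340 × 0.06880 = 92.19 μGy/h.
Stay time = 58.3 μGy ÷ 92.19 μGy/h = 0.6324 h = 37.94 min.

37.9 min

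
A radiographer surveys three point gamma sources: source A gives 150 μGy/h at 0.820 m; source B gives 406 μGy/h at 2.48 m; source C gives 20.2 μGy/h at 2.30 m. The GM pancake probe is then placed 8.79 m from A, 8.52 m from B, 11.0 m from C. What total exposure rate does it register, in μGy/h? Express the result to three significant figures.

By superposition, sum each source's inverse-square contribution:
A: 150 × (0.820/8.79)² = 1.305 μGy/h
B: 406 × (2.48/8.52)² = 34.40 μGy/h
C: 20.2 × (2.30/11.0)² = 0.8831 μGy/h
Total = 1.305 + 34.40 + 0.8831 = 36.59 μGy/h.

36.6 μGy/h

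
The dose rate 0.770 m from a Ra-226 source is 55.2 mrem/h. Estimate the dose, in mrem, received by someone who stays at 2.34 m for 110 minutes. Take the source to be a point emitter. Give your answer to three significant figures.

Using I₁d₁² = I₂d₂², rate at 2.34 m:
(0.770/2.34)² = 0.1083, so 55.2 × 0.1083 = 5.978 mrem/h.
Dose = rate × time = 5.978 mrem/h × 1.833 h = 10.96 mrem.

11.0 mrem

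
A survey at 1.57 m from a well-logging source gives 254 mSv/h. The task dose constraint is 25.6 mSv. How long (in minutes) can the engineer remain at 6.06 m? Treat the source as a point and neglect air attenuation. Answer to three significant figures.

90.1 min

Intensity scales as (d₁/d₂)², so rate at 6.06 m:
(1.57/6.06)² = 0.06712, so 254 × 0.06712 = 17.05 mSv/h.
Stay time = 25.6 mSv ÷ 17.05 mSv/h = 1.501 h = 90.06 min.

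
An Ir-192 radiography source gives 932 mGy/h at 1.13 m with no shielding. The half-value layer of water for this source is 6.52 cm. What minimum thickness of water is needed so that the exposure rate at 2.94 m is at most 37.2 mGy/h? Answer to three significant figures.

At 2.94 m, distance alone gives (1.13/2.94)² = 0.1477, so 932 × 0.1477 = 137.7 mGy/h.
Further attenuation needed: 137.7/37.2 = 3.702.
n = log₂(3.702) = 1.888 half-value layers.
Thickness = 1.888 × 6.52 cm = 12.31 cm.

12.3 cm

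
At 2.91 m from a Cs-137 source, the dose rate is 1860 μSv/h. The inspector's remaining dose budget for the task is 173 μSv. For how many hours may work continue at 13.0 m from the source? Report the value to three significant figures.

1.86 h

Using I₁d₁² = I₂d₂², rate at 13.0 m:
(2.91/13.0)² = 0.05011, so 1860 × 0.05011 = 93.20 μSv/h.
Stay time = 173 μSv ÷ 93.20 μSv/h = 1.856 h.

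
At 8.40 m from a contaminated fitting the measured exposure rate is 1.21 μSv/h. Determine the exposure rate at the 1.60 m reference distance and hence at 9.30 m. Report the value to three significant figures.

By the inverse-square law,
At 1.60 m: (8.40/1.60)² = 27.56, so 1.21 × 27.56 = 33.35 μSv/h
At 9.30 m: (1.60/9.30)² = 0.02960, so 33.35 × 0.02960 = 0.9872 μSv/h.

33.4 μSv/h; 0.987 μSv/h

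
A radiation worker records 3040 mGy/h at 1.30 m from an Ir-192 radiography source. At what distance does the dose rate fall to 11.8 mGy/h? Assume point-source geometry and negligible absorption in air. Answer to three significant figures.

20.9 m

By the inverse-square law, d₂ = d₁·√(I₁/I₂).
I₁/I₂ = 3040/11.8 = 257.6, so d₂ = 1.30 × √257.6 = 20.86 m.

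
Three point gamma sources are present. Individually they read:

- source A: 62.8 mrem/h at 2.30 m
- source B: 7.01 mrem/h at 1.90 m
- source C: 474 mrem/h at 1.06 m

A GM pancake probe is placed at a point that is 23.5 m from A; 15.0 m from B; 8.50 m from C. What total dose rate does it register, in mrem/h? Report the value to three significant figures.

8.09 mrem/h

Each source contributes Iᵢ·(dᵢ/rᵢ)²; contributions add.
A: 62.8 × (2.30/23.5)² = 0.6016 mrem/h
B: 7.01 × (1.90/15.0)² = 0.1125 mrem/h
C: 474 × (1.06/8.50)² = 7.371 mrem/h
Total = 0.6016 + 0.1125 + 7.371 = 8.085 mrem/h.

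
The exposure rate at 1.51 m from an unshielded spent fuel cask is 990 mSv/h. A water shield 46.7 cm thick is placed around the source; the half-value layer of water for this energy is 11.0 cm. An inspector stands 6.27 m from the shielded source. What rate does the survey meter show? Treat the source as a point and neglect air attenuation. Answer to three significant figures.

3.03 mSv/h

Distance alone: (1.51/6.27)² = 0.05800, so 990 × 0.05800 = 57.42 mSv/h.
Shield: 46.7/11.0 = 4.245 half-value layers → attenuation 2^(−4.245) = 0.05274.
Combined: 57.42 × 0.05274 = 3.028 mSv/h.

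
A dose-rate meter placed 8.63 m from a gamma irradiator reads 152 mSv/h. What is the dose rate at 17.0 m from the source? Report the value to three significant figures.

Applying the 1/r² law, scaling from 8.63 m to 17.0 m:
(8.63/17.0)² = 0.2577, so 152 × 0.2577 = 39.17 mSv/h.

39.2 mSv/h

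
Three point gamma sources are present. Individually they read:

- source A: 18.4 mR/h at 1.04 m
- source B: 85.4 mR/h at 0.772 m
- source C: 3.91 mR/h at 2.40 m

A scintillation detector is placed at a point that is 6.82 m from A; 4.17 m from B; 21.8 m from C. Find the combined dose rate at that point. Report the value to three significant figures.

By superposition, sum each source's inverse-square contribution:
A: 18.4 × (1.04/6.82)² = 0.4279 mR/h
B: 85.4 × (0.772/4.17)² = 2.927 mR/h
C: 3.91 × (2.40/21.8)² = 0.04739 mR/h
Total = 0.4279 + 2.927 + 0.04739 = 3.402 mR/h.

3.40 mR/h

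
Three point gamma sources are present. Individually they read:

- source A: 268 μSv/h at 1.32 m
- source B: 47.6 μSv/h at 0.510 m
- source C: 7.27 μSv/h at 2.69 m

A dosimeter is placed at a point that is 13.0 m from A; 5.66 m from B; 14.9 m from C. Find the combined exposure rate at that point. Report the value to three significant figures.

3.39 μSv/h

Each source contributes Iᵢ·(dᵢ/rᵢ)²; contributions add.
A: 268 × (1.32/13.0)² = 2.763 μSv/h
B: 47.6 × (0.510/5.66)² = 0.3865 μSv/h
C: 7.27 × (2.69/14.9)² = 0.2370 μSv/h
Total = 2.763 + 0.3865 + 0.2370 = 3.386 μSv/h.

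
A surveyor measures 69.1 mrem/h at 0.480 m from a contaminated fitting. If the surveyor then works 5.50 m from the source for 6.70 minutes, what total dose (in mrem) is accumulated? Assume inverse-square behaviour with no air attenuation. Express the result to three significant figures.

0.0588 mrem

Since intensity falls as 1/r², rate at 5.50 m:
69.1 × (0.480/5.50)² = 69.1 × 0.007617 = 0.5263 mrem/h.
Dose = rate × time = 0.5263 mrem/h × 0.1117 h = 0.05879 mrem.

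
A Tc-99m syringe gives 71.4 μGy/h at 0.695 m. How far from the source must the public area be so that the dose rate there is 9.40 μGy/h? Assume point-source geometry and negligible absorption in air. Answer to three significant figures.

Intensity scales as (d₁/d₂)², so d₂ = d₁·√(I₁/I₂).
I₁/I₂ = 71.4/9.40 = 7.596, so d₂ = 0.695 × √7.596 = 1.915 m.

1.92 m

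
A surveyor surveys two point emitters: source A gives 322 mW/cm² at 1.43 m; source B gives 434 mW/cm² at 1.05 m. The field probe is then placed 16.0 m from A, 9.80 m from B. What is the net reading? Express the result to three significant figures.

7.55 mW/cm²

Each source contributes Iᵢ·(dᵢ/rᵢ)²; contributions add.
A: 322 × (1.43/16.0)² = 2.572 mW/cm²
B: 434 × (1.05/9.80)² = 4.982 mW/cm²
Total = 2.572 + 4.982 = 7.554 mW/cm².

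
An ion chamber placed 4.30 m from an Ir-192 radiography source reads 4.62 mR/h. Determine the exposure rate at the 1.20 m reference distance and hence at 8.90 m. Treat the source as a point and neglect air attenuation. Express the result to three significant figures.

59.3 mR/h; 1.08 mR/h

Since intensity falls as 1/r²,
At 1.20 m: 4.62 × (4.30/1.20)² = 4.62 × 12.84 = 59.32 mR/h
At 8.90 m: (1.20/8.90)² = 0.01818, so 59.32 × 0.01818 = 1.078 mR/h.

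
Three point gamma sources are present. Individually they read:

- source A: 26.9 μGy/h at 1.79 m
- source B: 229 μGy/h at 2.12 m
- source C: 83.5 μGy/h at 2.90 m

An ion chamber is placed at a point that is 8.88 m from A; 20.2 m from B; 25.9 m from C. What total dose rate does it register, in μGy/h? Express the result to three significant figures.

By superposition, sum each source's inverse-square contribution:
A: 26.9 × (1.79/8.88)² = 1.093 μGy/h
B: 229 × (2.12/20.2)² = 2.522 μGy/h
C: 83.5 × (2.90/25.9)² = 1.047 μGy/h
Total = 1.093 + 2.522 + 1.047 = 4.662 μGy/h.

4.66 μGy/h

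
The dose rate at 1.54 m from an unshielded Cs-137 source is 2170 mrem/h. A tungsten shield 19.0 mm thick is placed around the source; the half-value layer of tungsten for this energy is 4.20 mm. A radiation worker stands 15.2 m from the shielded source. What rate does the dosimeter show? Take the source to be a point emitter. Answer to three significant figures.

0.968 mrem/h

Distance alone: (1.54/15.2)² = 0.01026, so 2170 × 0.01026 = 22.26 mrem/h.
Shield: 19.0/4.20 = 4.524 half-value layers → attenuation 2^(−4.524) = 0.04347.
Combined: 22.26 × 0.04347 = 0.9676 mrem/h.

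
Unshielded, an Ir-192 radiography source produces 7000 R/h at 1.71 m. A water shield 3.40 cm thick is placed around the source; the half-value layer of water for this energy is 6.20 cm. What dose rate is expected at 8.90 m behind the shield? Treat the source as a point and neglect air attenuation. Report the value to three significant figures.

Distance alone: (1.71/8.90)² = 0.03692, so 7000 × 0.03692 = 258.4 R/h.
Shield: 3.40/6.20 = 0.5484 half-value layers → attenuation 2^(−0.5484) = 0.6838.
Combined: 258.4 × 0.6838 = 176.7 R/h.

177 R/h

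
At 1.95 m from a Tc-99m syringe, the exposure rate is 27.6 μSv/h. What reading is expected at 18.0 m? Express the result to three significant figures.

By the inverse-square law, the rate at 18.0 m is
27.6 × (1.95/18.0)² = 27.6 × 0.01174 = 0.3240 μSv/h.

0.324 μSv/h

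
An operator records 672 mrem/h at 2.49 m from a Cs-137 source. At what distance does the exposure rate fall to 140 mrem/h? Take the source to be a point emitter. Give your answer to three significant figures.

5.46 m

Using I₁d₁² = I₂d₂², d₂ = d₁·√(I₁/I₂).
I₁/I₂ = 672/140 = 4.800, so d₂ = 2.49 × √4.800 = 5.455 m.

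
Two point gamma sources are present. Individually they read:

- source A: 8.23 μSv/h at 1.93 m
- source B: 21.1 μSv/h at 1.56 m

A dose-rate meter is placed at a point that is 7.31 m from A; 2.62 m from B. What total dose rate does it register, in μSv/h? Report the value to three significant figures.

By superposition, sum each source's inverse-square contribution:
A: 8.23 × (1.93/7.31)² = 0.5737 μSv/h
B: 21.1 × (1.56/2.62)² = 7.480 μSv/h
Total = 0.5737 + 7.480 = 8.054 μSv/h.

8.05 μSv/h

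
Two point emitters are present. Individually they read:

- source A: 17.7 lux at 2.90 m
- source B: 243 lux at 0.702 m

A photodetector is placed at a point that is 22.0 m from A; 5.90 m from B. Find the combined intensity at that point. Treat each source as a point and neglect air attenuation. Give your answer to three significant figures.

By superposition, sum each source's inverse-square contribution:
A: 17.7 × (2.90/22.0)² = 0.3076 lux
B: 243 × (0.702/5.90)² = 3.440 lux
Total = 0.3076 + 3.440 = 3.748 lux.

3.75 lux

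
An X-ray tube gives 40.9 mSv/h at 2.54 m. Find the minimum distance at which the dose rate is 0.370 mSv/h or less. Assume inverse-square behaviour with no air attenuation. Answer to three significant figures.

Using I₁d₁² = I₂d₂², d₂ = d₁·√(I₁/I₂).
I₁/I₂ = 40.9/0.370 = 110.5, so d₂ = 2.54 × √110.5 = 26.70 m.

26.7 m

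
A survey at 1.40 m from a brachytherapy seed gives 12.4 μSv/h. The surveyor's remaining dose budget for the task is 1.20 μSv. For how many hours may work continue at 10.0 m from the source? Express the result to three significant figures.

4.94 h

By the inverse-square law, rate at 10.0 m:
12.4 × (1.40/10.0)² = 12.4 × 0.01960 = 0.2430 μSv/h.
Stay time = 1.20 μSv ÷ 0.2430 μSv/h = 4.938 h.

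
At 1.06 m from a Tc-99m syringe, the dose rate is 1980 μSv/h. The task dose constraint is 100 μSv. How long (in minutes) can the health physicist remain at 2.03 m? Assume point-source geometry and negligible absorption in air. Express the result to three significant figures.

By the inverse-square law, rate at 2.03 m:
(1.06/2.03)² = 0.2727, so 1980 × 0.2727 = 539.9 μSv/h.
Stay time = 100 μSv ÷ 539.9 μSv/h = 0.1852 h = 11.11 min.

11.1 min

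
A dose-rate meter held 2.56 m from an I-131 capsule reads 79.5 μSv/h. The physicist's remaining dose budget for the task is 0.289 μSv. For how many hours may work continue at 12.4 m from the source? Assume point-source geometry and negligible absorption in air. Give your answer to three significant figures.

0.0853 h

Using I₁d₁² = I₂d₂², rate at 12.4 m:
79.5 × (2.56/12.4)² = 79.5 × 0.04262 = 3.388 μSv/h.
Stay time = 0.289 μSv ÷ 3.388 μSv/h = 0.08530 h.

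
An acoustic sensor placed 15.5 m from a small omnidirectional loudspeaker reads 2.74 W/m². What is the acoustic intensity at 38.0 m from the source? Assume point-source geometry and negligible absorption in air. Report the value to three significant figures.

Applying the 1/r² law, scaling from 15.5 m to 38.0 m:
2.74 × (15.5/38.0)² = 2.74 × 0.1664 = 0.4559 W/m².

0.456 W/m²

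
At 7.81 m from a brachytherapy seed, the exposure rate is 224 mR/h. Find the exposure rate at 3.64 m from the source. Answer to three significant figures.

Applying the 1/r² law, the rate at 3.64 m is
(7.81/3.64)² = 4.604, so 224 × 4.604 = 1031 mR/h.

1030 mR/h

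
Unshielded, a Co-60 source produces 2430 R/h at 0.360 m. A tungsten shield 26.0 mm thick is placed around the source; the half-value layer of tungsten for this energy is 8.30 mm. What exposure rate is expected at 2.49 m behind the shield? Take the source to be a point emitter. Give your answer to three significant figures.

Distance alone: (0.360/2.49)² = 0.02090, so 2430 × 0.02090 = 50.79 R/h.
Shield: 26.0/8.30 = 3.133 half-value layers → attenuation 2^(−3.133) = 0.1140.
Combined: 50.79 × 0.1140 = 5.790 R/h.

5.79 R/h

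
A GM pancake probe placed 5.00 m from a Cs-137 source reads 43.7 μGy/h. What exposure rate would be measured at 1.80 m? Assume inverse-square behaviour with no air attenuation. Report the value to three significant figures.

337 μGy/h

By the inverse-square law, scaling from 5.00 m to 1.80 m:
(5.00/1.80)² = 7.716, so 43.7 × 7.716 = 337.2 μGy/h.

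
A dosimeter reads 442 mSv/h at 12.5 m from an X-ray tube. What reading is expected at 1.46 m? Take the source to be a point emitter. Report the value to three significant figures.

Intensity scales as (d₁/d₂)², so the rate at 1.46 m is
442 × (12.5/1.46)² = 442 × 73.30 = 32400 mSv/h.

32400 mSv/h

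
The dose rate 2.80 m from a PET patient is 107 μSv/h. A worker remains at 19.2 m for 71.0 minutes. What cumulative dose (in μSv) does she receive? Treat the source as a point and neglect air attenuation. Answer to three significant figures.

Since intensity falls as 1/r², rate at 19.2 m:
107 × (2.80/19.2)² = 107 × 0.02127 = 2.276 μSv/h.
Dose = rate × time = 2.276 μSv/h × 1.183 h = 2.693 μSv.

2.69 μSv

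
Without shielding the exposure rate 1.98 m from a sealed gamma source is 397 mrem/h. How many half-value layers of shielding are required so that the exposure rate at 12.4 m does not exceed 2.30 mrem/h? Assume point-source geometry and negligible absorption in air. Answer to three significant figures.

At 12.4 m, distance alone gives (1.98/12.4)² = 0.02550, so 397 × 0.02550 = 10.12 mrem/h.
Further attenuation needed: 10.12/2.30 = 4.400.
n = log₂(4.400) = 2.138 half-value layers.

2.14 half-value layers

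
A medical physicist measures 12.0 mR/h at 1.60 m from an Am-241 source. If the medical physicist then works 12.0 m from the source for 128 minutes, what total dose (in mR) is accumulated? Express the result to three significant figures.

Using I₁d₁² = I₂d₂², rate at 12.0 m:
12.0 × (1.60/12.0)² = 12.0 × 0.01778 = 0.2134 mR/h.
Dose = rate × time = 0.2134 mR/h × 2.133 h = 0.4552 mR.

0.455 mR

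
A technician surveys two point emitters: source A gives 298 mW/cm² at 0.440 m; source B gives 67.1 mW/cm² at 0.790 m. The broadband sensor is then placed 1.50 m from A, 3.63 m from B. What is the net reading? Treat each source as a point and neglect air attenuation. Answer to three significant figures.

Each source contributes Iᵢ·(dᵢ/rᵢ)²; contributions add.
A: 298 × (0.440/1.50)² = 25.64 mW/cm²
B: 67.1 × (0.790/3.63)² = 3.178 mW/cm²
Total = 25.64 + 3.178 = 28.82 mW/cm².

28.8 mW/cm²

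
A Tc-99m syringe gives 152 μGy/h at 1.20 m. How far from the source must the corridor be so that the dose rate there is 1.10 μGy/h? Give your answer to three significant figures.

14.1 m

Using I₁d₁² = I₂d₂², d₂ = d₁·√(I₁/I₂).
I₁/I₂ = 152/1.10 = 138.2, so d₂ = 1.20 × √138.2 = 14.11 m.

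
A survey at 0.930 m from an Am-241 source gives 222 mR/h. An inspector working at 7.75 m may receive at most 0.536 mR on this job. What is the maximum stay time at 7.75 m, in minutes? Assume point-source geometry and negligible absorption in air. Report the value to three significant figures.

Applying the 1/r² law, rate at 7.75 m:
(0.930/7.75)² = 0.01440, so 222 × 0.01440 = 3.197 mR/h.
Stay time = 0.536 mR ÷ 3.197 mR/h = 0.1677 h = 10.06 min.

10.1 min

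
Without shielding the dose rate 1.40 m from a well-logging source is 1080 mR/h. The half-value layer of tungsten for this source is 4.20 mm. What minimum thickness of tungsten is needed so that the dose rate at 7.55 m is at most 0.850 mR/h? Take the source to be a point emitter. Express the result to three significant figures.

At 7.55 m, distance alone gives 1080 × (1.40/7.55)² = 1080 × 0.03438 = 37.13 mR/h.
Further attenuation needed: 37.13/0.850 = 43.68.
n = log₂(43.68) = 5.449 half-value layers.
Thickness = 5.449 × 4.20 mm = 22.89 mm.

22.9 mm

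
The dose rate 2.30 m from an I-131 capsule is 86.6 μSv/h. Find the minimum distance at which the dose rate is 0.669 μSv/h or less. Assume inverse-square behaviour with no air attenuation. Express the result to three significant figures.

Intensity scales as (d₁/d₂)², so d₂ = d₁·√(I₁/I₂).
I₁/I₂ = 86.6/0.669 = 129.4, so d₂ = 2.30 × √129.4 = 26.16 m.

26.2 m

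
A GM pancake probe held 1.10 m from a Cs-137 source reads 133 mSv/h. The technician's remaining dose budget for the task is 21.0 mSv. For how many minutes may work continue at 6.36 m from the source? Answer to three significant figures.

Since intensity falls as 1/r², rate at 6.36 m:
133 × (1.10/6.36)² = 133 × 0.02991 = 3.978 mSv/h.
Stay time = 21.0 mSv ÷ 3.978 mSv/h = 5.279 h = 316.7 min.

317 min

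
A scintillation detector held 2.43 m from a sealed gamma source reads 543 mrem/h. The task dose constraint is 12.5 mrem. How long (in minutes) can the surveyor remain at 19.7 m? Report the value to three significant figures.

90.8 min

Applying the 1/r² law, rate at 19.7 m:
(2.43/19.7)² = 0.01522, so 543 × 0.01522 = 8.264 mrem/h.
Stay time = 12.5 mrem ÷ 8.264 mrem/h = 1.513 h = 90.78 min.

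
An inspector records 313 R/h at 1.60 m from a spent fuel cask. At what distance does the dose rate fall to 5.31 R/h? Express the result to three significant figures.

12.3 m

By the inverse-square law, d₂ = d₁·√(I₁/I₂).
I₁/I₂ = 313/5.31 = 58.95, so d₂ = 1.60 × √58.95 = 12.28 m.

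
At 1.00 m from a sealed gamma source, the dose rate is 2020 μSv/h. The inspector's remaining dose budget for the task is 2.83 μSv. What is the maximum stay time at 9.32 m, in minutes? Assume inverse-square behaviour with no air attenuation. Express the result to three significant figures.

By the inverse-square law, rate at 9.32 m:
(1.00/9.32)² = 0.01151, so 2020 × 0.01151 = 23.25 μSv/h.
Stay time = 2.83 μSv ÷ 23.25 μSv/h = 0.1217 h = 7.302 min.

7.30 min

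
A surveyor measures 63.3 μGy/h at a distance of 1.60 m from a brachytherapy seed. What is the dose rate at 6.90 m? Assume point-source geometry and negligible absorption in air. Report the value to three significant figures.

3.40 μGy/h

Since intensity falls as 1/r², the rate at 6.90 m is
(1.60/6.90)² = 0.05377, so 63.3 × 0.05377 = 3.404 μGy/h.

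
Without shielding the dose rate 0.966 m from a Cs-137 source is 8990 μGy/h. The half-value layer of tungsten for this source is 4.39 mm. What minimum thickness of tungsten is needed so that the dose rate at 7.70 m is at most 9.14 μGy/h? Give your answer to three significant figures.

17.4 mm

At 7.70 m, distance alone gives (0.966/7.70)² = 0.01574, so 8990 × 0.01574 = 141.5 μGy/h.
Further attenuation needed: 141.5/9.14 = 15.48.
n = log₂(15.48) = 3.952 half-value layers.
Thickness = 3.952 × 4.39 mm = 17.35 mm.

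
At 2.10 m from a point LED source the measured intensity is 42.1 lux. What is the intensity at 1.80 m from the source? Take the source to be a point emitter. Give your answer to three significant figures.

By the inverse-square law, scaling from 2.10 m to 1.80 m:
42.1 × (2.10/1.80)² = 42.1 × 1.361 = 57.30 lux.

57.3 lux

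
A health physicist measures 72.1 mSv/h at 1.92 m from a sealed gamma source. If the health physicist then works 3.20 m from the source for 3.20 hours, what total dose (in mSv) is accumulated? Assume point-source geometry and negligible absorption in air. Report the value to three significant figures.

83.1 mSv

Since intensity falls as 1/r², rate at 3.20 m:
72.1 × (1.92/3.20)² = 72.1 × 0.3600 = 25.96 mSv/h.
Dose = rate × time = 25.96 mSv/h × 3.200 h = 83.07 mSv.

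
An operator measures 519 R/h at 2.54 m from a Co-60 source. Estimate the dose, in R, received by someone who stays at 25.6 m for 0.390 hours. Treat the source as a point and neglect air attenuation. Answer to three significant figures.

1.99 R

Applying the 1/r² law, rate at 25.6 m:
(2.54/25.6)² = 0.009844, so 519 × 0.009844 = 5.109 R/h.
Dose = rate × time = 5.109 R/h × 0.3900 h = 1.993 R.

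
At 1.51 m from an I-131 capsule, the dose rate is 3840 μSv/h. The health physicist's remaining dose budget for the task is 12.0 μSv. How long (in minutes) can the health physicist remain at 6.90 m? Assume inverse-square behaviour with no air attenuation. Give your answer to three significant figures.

By the inverse-square law, rate at 6.90 m:
(1.51/6.90)² = 0.04789, so 3840 × 0.04789 = 183.9 μSv/h.
Stay time = 12.0 μSv ÷ 183.9 μSv/h = 0.06525 h = 3.915 min.

3.92 min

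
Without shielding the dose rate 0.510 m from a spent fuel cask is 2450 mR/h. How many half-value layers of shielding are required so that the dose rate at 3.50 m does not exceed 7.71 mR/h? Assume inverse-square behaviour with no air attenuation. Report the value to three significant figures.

At 3.50 m, distance alone gives (0.510/3.50)² = 0.02123, so 2450 × 0.02123 = 52.01 mR/h.
Further attenuation needed: 52.01/7.71 = 6.746.
n = log₂(6.746) = 2.754 half-value layers.

2.75 half-value layers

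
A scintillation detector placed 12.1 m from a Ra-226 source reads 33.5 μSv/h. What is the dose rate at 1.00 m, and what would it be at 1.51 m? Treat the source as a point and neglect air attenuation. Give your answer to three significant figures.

4900 μSv/h; 2150 μSv/h

Using I₁d₁² = I₂d₂²,
At 1.00 m: 33.5 × (12.1/1.00)² = 33.5 × 146.4 = 4904 μSv/h
At 1.51 m: (1.00/1.51)² = 0.4386, so 4904 × 0.4386 = 2151 μSv/h.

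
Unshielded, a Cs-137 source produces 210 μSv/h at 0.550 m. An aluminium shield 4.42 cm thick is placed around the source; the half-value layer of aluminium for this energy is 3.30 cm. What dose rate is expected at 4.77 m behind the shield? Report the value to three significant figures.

Distance alone: 210 × (0.550/4.77)² = 210 × 0.01330 = 2.793 μSv/h.
Shield: 4.42/3.30 = 1.339 half-value layers → attenuation 2^(−1.339) = 0.3953.
Combined: 2.793 × 0.3953 = 1.104 μSv/h.

1.10 μSv/h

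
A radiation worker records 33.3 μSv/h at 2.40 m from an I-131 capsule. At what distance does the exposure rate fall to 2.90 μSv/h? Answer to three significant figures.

Using I₁d₁² = I₂d₂², d₂ = d₁·√(I₁/I₂).
I₁/I₂ = 33.3/2.90 = 11.48, so d₂ = 2.40 × √11.48 = 8.132 m.

8.13 m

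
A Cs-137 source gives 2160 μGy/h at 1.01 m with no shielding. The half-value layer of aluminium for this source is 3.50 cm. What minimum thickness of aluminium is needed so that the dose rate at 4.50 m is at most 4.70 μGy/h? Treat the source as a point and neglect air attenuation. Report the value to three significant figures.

15.9 cm

At 4.50 m, distance alone gives (1.01/4.50)² = 0.05038, so 2160 × 0.05038 = 108.8 μGy/h.
Further attenuation needed: 108.8/4.70 = 23.15.
n = log₂(23.15) = 4.533 half-value layers.
Thickness = 4.533 × 3.50 cm = 15.87 cm.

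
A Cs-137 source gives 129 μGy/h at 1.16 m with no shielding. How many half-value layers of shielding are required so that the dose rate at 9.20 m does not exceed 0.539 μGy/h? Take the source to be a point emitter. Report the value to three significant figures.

1.93 half-value layers

At 9.20 m, distance alone gives (1.16/9.20)² = 0.01590, so 129 × 0.01590 = 2.051 μGy/h.
Further attenuation needed: 2.051/0.539 = 3.805.
n = log₂(3.805) = 1.928 half-value layers.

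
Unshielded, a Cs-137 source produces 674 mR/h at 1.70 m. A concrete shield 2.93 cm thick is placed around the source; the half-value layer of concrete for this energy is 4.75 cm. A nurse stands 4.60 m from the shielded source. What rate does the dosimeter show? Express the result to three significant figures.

60.0 mR/h

Distance alone: (1.70/4.60)² = 0.1366, so 674 × 0.1366 = 92.07 mR/h.
Shield: 2.93/4.75 = 0.6168 half-value layers → attenuation 2^(−0.6168) = 0.6521.
Combined: 92.07 × 0.6521 = 60.04 mR/h.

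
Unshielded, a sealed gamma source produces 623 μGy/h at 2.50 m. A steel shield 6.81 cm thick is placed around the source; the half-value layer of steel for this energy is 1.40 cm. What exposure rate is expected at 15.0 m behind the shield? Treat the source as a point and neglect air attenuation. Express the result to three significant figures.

Distance alone: (2.50/15.0)² = 0.02778, so 623 × 0.02778 = 17.31 μGy/h.
Shield: 6.81/1.40 = 4.864 half-value layers → attenuation 2^(−4.864) = 0.03434.
Combined: 17.31 × 0.03434 = 0.5944 μGy/h.

0.594 μGy/h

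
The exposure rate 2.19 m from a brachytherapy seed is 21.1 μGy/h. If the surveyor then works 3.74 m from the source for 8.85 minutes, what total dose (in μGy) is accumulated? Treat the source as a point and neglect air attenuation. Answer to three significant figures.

Intensity scales as (d₁/d₂)², so rate at 3.74 m:
21.1 × (2.19/3.74)² = 21.1 × 0.3429 = 7.235 μGy/h.
Dose = rate × time = 7.235 μGy/h × 0.1475 h = 1.067 μGy.

1.07 μGy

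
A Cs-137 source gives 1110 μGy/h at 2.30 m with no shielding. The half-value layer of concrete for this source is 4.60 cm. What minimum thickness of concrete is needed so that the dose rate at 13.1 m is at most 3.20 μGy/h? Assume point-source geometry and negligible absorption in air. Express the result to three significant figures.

15.7 cm

At 13.1 m, distance alone gives 1110 × (2.30/13.1)² = 1110 × 0.03083 = 34.22 μGy/h.
Further attenuation needed: 34.22/3.20 = 10.69.
n = log₂(10.69) = 3.418 half-value layers.
Thickness = 3.418 × 4.60 cm = 15.72 cm.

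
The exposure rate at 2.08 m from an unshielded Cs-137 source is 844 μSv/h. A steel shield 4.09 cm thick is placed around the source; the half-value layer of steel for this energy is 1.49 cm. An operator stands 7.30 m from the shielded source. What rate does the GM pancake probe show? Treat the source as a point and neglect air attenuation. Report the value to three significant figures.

Distance alone: 844 × (2.08/7.30)² = 844 × 0.08119 = 68.52 μSv/h.
Shield: 4.09/1.49 = 2.745 half-value layers → attenuation 2^(−2.745) = 0.1492.
Combined: 68.52 × 0.1492 = 10.22 μSv/h.

10.2 μSv/h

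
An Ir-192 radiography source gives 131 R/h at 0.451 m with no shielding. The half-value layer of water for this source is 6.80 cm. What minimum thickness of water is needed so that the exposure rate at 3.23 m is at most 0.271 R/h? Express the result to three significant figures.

At 3.23 m, distance alone gives 131 × (0.451/3.23)² = 131 × 0.01950 = 2.554 R/h.
Further attenuation needed: 2.554/0.271 = 9.424.
n = log₂(9.424) = 3.236 half-value layers.
Thickness = 3.236 × 6.80 cm = 22.00 cm.

22.0 cm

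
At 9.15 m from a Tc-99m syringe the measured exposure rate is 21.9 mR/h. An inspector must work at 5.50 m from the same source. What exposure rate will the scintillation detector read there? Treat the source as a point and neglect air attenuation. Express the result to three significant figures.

60.6 mR/h

Using I₁d₁² = I₂d₂², scaling from 9.15 m to 5.50 m:
21.9 × (9.15/5.50)² = 21.9 × 2.768 = 60.62 mR/h.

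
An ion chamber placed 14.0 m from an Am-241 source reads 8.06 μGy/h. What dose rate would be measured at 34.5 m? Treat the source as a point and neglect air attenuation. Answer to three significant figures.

Using I₁d₁² = I₂d₂², scaling from 14.0 m to 34.5 m:
8.06 × (14.0/34.5)² = 8.06 × 0.1647 = 1.327 μGy/h.

1.33 μGy/h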